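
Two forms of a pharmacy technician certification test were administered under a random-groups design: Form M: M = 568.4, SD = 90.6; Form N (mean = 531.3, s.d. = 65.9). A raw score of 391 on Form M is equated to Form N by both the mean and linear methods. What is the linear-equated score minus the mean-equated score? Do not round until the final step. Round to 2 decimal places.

Mean-equated: 391 + (531.3 − 568.4) = 353.90
Linear-equated: (65.9/90.6)(391 − 568.4) + 531.3 = 402.264
Difference = 402.264 − 353.90 = 48.36

48.36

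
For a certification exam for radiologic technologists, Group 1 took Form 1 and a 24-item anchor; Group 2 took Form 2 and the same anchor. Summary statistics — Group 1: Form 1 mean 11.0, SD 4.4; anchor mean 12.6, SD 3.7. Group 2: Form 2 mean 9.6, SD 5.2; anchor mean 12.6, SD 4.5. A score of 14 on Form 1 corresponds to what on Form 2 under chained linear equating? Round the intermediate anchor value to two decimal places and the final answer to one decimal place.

12.5

Form 1 → anchor (Group 1): v = (3.7/4.4)(14 − 11.0) + 12.6 = 15.12
anchor → Form 2 (Group 2): y = (5.2/4.5)(15.12 − 12.6) + 9.6 = 12.5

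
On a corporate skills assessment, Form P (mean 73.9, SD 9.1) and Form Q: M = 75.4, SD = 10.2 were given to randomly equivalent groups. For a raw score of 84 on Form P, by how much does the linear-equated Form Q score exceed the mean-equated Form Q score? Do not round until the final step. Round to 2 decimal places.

Mean-equated: 84 + (75.4 − 73.9) = 85.50
Linear-equated: (10.2/9.1)(84 − 73.9) + 75.4 = 86.721
Difference = 86.721 − 85.50 = 1.22

1.22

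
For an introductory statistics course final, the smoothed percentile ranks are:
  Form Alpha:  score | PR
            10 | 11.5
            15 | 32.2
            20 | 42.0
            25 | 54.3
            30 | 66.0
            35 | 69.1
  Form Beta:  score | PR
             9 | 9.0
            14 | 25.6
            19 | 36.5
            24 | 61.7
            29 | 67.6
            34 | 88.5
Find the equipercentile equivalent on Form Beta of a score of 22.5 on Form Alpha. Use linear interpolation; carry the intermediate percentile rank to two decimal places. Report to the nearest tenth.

21.3

PR of 22.5 on Form Alpha: 42.0 + (22.5 − 20)/(25 − 20) × (54.3 − 42.0) = 48.15
On Form Beta, PR 48.15 falls between score 19 (PR 36.5) and 24 (PR 61.7).
Interpolate: 19 + (48.15 − 36.5)/(61.7 − 36.5) × (24 − 19) = 21.3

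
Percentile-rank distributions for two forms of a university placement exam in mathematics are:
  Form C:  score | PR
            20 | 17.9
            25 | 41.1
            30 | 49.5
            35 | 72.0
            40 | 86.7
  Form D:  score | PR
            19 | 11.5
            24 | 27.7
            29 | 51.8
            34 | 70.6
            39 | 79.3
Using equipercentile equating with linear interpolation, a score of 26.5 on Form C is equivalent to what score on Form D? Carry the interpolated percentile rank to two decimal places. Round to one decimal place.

27.3

PR of 26.5 on Form C: 41.1 + (26.5 − 25)/(30 − 25) × (49.5 − 41.1) = 43.62
On Form D, PR 43.62 falls between score 24 (PR 27.7) and 29 (PR 51.8).
Interpolate: 24 + (43.62 − 27.7)/(51.8 − 27.7) × (29 − 24) = 27.3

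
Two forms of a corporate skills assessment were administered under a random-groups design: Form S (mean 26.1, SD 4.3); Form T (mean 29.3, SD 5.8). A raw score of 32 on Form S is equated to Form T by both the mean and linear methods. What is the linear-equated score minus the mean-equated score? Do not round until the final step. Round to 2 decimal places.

2.06

Mean-equated: 32 + (29.3 − 26.1) = 35.20
Linear-equated: (5.8/4.3)(32 − 26.1) + 29.3 = 37.258
Difference = 37.258 − 35.20 = 2.06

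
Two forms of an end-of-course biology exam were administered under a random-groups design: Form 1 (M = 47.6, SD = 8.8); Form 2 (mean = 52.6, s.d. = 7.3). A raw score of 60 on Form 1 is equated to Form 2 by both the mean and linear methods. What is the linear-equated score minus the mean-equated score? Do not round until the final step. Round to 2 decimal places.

-2.11

Mean-equated: 60 + (52.6 − 47.6) = 65.00
Linear-equated: (7.3/8.8)(60 − 47.6) + 52.6 = 62.886
Difference = 62.886 − 65.00 = -2.11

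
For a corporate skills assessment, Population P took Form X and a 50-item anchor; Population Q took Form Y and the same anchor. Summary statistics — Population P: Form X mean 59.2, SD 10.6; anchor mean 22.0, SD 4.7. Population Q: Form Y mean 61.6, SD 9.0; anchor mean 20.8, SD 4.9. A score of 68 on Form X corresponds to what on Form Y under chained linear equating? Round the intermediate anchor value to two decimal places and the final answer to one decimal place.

Form X → anchor (Population P): v = (4.7/10.6)(68 − 59.2) + 22.0 = 25.90
anchor → Form Y (Population Q): y = (9.0/4.9)(25.90 − 20.8) + 61.6 = 71.0

71.0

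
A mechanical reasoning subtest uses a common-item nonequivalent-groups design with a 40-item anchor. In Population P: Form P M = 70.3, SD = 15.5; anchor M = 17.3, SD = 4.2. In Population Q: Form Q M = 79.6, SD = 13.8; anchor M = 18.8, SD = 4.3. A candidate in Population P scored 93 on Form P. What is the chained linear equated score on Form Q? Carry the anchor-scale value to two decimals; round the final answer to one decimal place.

94.5

Form P → anchor (Population P): v = (4.2/15.5)(93 − 70.3) + 17.3 = 23.45
anchor → Form Q (Population Q): y = (13.8/4.3)(23.45 − 18.8) + 79.6 = 94.5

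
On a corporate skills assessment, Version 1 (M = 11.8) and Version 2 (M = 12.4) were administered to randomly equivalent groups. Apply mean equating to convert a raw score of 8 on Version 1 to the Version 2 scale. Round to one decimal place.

8.6

Mean equating: y = x + (M_Y − M_X) = 8 + (12.4 − 11.8) = 8.6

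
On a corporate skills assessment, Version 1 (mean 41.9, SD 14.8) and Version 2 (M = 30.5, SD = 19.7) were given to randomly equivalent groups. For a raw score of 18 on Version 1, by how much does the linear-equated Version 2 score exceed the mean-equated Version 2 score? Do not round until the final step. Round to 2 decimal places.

-7.91

Mean-equated: 18 + (30.5 − 41.9) = 6.60
Linear-equated: (19.7/14.8)(18 − 41.9) + 30.5 = -1.313
Difference = -1.313 − 6.60 = -7.91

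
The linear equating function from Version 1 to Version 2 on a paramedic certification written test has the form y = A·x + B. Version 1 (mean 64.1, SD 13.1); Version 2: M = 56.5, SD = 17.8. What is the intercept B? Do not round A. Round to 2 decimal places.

-30.60

A = SD_Y / SD_X = 17.8 / 13.1 = 1.358779
B = M_Y − A·M_X = 56.5 − 1.358779 × 64.1 = -30.60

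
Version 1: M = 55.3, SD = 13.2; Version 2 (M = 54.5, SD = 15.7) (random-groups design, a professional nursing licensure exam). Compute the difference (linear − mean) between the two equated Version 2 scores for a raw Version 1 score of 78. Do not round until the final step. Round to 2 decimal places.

Mean-equated: 78 + (54.5 − 55.3) = 77.20
Linear-equated: (15.7/13.2)(78 − 55.3) + 54.5 = 81.499
Difference = 81.499 − 77.20 = 4.30

4.30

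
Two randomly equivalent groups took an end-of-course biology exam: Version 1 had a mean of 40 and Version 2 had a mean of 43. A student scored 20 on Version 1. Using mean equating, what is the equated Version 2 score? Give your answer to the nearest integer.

Mean equating: y = x + (M_Y − M_X) = 20 + (43 − 40) = 23

23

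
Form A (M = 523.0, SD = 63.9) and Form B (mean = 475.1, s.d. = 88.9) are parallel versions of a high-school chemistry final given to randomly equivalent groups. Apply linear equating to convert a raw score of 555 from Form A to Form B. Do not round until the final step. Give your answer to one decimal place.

519.6

Linear equating: y = (SD_Y/SD_X)(x − M_X) + M_Y
y = (88.9/63.9)(555 − 523.0) + 475.1
y = 1.391236 × 32.0 + 475.1 = 44.5196 + 475.1 = 519.6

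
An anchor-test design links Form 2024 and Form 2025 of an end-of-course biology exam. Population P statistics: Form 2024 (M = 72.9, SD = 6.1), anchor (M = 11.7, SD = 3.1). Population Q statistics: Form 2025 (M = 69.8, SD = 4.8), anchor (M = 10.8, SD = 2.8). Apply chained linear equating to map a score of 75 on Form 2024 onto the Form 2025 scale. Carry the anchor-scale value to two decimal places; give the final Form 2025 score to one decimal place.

73.2

Form 2024 → anchor (Population P): v = (3.1/6.1)(75 − 72.9) + 11.7 = 12.77
anchor → Form 2025 (Population Q): y = (4.8/2.8)(12.77 − 10.8) + 69.8 = 73.2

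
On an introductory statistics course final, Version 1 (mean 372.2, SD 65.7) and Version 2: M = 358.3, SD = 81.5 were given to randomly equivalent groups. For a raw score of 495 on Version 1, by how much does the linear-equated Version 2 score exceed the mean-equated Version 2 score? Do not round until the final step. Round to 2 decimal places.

Mean-equated: 495 + (358.3 − 372.2) = 481.10
Linear-equated: (81.5/65.7)(495 − 372.2) + 358.3 = 510.632
Difference = 510.632 − 481.10 = 29.53

29.53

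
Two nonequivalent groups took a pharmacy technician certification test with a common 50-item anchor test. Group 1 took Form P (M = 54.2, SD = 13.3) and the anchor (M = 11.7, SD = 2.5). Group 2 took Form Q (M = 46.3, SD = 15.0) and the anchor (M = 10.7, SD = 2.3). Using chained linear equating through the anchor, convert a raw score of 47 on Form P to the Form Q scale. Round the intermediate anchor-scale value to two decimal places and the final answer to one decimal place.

Form P → anchor (Group 1): v = (2.5/13.3)(47 − 54.2) + 11.7 = 10.35
anchor → Form Q (Group 2): y = (15.0/2.3)(10.35 − 10.7) + 46.3 = 44.0

44.0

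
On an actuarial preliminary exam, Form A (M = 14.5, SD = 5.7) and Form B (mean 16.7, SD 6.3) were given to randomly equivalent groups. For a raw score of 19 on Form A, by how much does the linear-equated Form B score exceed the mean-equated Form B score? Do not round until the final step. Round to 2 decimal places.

Mean-equated: 19 + (16.7 − 14.5) = 21.20
Linear-equated: (6.3/5.7)(19 − 14.5) + 16.7 = 21.674
Difference = 21.674 − 21.20 = 0.47

0.47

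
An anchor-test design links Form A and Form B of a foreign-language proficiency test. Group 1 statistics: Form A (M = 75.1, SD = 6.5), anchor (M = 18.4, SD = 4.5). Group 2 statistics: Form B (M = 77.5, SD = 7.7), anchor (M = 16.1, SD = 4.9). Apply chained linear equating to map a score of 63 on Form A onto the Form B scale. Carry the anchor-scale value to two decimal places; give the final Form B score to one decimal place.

67.9

Form A → anchor (Group 1): v = (4.5/6.5)(63 − 75.1) + 18.4 = 10.02
anchor → Form B (Group 2): y = (7.7/4.9)(10.02 − 16.1) + 77.5 = 67.9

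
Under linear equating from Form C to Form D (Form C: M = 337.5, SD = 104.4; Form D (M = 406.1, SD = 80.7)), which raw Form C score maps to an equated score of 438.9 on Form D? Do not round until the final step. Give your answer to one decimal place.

379.9

Invert y = (SD_Y/SD_X)(x − M_X) + M_Y:
x = (SD_X/SD_Y)(y − M_Y) + M_X = (104.4/80.7)(438.9 − 406.1) + 337.5
x = 1.293680 × 32.800 + 337.5 = 379.9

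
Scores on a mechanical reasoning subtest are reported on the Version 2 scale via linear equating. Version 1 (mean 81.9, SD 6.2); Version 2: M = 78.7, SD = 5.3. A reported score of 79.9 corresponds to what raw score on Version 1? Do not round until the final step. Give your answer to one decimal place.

Invert y = (SD_Y/SD_X)(x − M_X) + M_Y:
x = (SD_X/SD_Y)(y − M_Y) + M_X = (6.2/5.3)(79.9 − 78.7) + 81.9
x = 1.169811 × 1.200 + 81.9 = 83.3

83.3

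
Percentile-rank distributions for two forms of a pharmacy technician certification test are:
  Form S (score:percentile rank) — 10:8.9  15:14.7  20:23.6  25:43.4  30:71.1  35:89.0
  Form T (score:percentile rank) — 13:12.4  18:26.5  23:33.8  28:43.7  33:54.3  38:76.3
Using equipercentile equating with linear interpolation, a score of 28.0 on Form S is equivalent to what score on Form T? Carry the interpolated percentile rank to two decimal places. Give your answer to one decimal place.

34.3

PR of 28.0 on Form S: 43.4 + (28.0 − 25)/(30 − 25) × (71.1 − 43.4) = 60.02
On Form T, PR 60.02 falls between score 33 (PR 54.3) and 38 (PR 76.3).
Interpolate: 33 + (60.02 − 54.3)/(76.3 − 54.3) × (38 − 33) = 34.3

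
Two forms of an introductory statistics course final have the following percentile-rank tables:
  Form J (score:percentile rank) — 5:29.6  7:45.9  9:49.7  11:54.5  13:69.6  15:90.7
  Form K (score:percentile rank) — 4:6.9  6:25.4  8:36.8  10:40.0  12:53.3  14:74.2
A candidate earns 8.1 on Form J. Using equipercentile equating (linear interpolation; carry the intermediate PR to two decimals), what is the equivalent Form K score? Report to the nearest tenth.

PR of 8.1 on Form J: 45.9 + (8.1 − 7)/(9 − 7) × (49.7 − 45.9) = 47.99
On Form K, PR 47.99 falls between score 10 (PR 40.0) and 12 (PR 53.3).
Interpolate: 10 + (47.99 − 40.0)/(53.3 − 40.0) × (12 − 10) = 11.2

11.2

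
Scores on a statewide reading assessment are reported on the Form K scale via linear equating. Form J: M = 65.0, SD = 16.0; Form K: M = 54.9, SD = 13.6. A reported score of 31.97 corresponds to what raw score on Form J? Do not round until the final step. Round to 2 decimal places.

38.02

Invert y = (SD_Y/SD_X)(x − M_X) + M_Y:
x = (SD_X/SD_Y)(y − M_Y) + M_X = (16.0/13.6)(31.97 − 54.9) + 65.0
x = 1.176471 × -22.930 + 65.0 = 38.02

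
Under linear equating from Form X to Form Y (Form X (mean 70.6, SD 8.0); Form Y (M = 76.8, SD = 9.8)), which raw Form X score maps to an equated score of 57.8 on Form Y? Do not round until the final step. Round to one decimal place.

Invert y = (SD_Y/SD_X)(x − M_X) + M_Y:
x = (SD_X/SD_Y)(y − M_Y) + M_X = (8.0/9.8)(57.8 − 76.8) + 70.6
x = 0.816327 × -19.000 + 70.6 = 55.1

55.1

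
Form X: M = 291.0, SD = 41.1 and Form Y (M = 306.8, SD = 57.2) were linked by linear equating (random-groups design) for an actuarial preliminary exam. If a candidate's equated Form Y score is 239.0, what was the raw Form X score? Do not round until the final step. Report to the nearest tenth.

Invert y = (SD_Y/SD_X)(x − M_X) + M_Y:
x = (SD_X/SD_Y)(y − M_Y) + M_X = (41.1/57.2)(239.0 − 306.8) + 291.0
x = 0.718531 × -67.800 + 291.0 = 242.3

242.3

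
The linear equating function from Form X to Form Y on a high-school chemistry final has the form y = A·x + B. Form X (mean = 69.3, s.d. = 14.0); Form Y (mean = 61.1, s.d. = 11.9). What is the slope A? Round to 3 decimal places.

A = SD_Y / SD_X = 11.9 / 14.0 = 0.850

0.850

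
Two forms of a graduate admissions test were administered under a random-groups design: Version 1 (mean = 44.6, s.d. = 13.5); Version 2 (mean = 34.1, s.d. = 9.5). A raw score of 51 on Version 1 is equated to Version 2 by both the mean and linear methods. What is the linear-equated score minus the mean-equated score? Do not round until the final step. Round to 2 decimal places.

Mean-equated: 51 + (34.1 − 44.6) = 40.50
Linear-equated: (9.5/13.5)(51 − 44.6) + 34.1 = 38.604
Difference = 38.604 − 40.50 = -1.90

-1.90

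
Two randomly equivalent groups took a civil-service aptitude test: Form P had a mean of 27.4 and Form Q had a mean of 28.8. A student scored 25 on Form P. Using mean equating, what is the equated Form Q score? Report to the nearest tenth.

Mean equating: y = x + (M_Y − M_X) = 25 + (28.8 − 27.4) = 26.4

26.4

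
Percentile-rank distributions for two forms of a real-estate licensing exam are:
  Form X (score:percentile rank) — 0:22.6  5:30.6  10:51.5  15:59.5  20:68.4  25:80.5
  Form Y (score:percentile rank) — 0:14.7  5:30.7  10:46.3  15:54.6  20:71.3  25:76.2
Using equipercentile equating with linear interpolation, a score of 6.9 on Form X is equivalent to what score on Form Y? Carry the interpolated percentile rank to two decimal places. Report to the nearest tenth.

PR of 6.9 on Form X: 30.6 + (6.9 − 5)/(10 − 5) × (51.5 − 30.6) = 38.54
On Form Y, PR 38.54 falls between score 5 (PR 30.7) and 10 (PR 46.3).
Interpolate: 5 + (38.54 − 30.7)/(46.3 − 30.7) × (10 − 5) = 7.5

7.5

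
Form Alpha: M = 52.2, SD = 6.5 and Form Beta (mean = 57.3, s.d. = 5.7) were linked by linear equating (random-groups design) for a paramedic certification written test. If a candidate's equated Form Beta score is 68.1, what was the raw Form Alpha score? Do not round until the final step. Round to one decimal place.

64.5

Invert y = (SD_Y/SD_X)(x − M_X) + M_Y:
x = (SD_X/SD_Y)(y − M_Y) + M_X = (6.5/5.7)(68.1 − 57.3) + 52.2
x = 1.140351 × 10.800 + 52.2 = 64.5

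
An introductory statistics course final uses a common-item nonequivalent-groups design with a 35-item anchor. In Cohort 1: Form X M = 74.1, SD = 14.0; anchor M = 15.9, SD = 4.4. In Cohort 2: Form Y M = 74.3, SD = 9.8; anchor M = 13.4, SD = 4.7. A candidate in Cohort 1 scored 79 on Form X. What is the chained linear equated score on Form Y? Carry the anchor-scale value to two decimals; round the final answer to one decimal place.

82.7

Form X → anchor (Cohort 1): v = (4.4/14.0)(79 − 74.1) + 15.9 = 17.44
anchor → Form Y (Cohort 2): y = (9.8/4.7)(17.44 − 13.4) + 74.3 = 82.7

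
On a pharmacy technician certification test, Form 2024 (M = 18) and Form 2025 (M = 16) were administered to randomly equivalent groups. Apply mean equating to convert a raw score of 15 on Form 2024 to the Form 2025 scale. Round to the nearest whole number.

13

Mean equating: y = x + (M_Y − M_X) = 15 + (16 − 18) = 13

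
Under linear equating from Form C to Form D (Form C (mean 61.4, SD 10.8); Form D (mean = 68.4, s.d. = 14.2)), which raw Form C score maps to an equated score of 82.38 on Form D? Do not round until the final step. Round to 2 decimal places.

Invert y = (SD_Y/SD_X)(x − M_X) + M_Y:
x = (SD_X/SD_Y)(y − M_Y) + M_X = (10.8/14.2)(82.38 − 68.4) + 61.4
x = 0.760563 × 13.980 + 61.4 = 72.03

72.03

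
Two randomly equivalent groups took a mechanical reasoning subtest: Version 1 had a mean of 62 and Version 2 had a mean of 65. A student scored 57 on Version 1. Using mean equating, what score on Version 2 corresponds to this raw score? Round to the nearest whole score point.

Mean equating: y = x + (M_Y − M_X) = 57 + (65 − 62) = 60

60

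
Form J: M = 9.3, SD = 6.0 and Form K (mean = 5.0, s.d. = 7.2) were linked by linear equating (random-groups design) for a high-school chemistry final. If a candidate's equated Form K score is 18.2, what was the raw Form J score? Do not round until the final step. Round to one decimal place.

20.3

Invert y = (SD_Y/SD_X)(x − M_X) + M_Y:
x = (SD_X/SD_Y)(y − M_Y) + M_X = (6.0/7.2)(18.2 − 5.0) + 9.3
x = 0.833333 × 13.200 + 9.3 = 20.3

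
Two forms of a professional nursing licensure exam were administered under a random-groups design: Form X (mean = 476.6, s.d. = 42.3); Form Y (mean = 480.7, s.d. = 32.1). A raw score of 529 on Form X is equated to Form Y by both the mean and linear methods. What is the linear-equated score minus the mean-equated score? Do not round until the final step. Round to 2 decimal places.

Mean-equated: 529 + (480.7 − 476.6) = 533.10
Linear-equated: (32.1/42.3)(529 − 476.6) + 480.7 = 520.465
Difference = 520.465 − 533.10 = -12.64

-12.64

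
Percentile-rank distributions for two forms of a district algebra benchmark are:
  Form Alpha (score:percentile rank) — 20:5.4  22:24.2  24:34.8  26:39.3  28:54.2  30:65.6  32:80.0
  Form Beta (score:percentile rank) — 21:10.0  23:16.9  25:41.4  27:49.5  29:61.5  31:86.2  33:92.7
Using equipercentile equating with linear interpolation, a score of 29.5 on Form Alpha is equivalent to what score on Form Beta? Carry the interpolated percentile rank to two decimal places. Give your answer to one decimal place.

29.1

PR of 29.5 on Form Alpha: 54.2 + (29.5 − 28)/(30 − 28) × (65.6 − 54.2) = 62.75
On Form Beta, PR 62.75 falls between score 29 (PR 61.5) and 31 (PR 86.2).
Interpolate: 29 + (62.75 − 61.5)/(86.2 − 61.5) × (31 − 29) = 29.1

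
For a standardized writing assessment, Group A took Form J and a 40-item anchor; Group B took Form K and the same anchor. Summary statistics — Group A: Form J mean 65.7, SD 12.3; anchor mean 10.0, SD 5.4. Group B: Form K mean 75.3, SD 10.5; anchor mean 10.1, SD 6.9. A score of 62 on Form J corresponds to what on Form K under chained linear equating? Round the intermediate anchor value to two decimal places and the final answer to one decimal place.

Form J → anchor (Group A): v = (5.4/12.3)(62 − 65.7) + 10.0 = 8.38
anchor → Form K (Group B): y = (10.5/6.9)(8.38 − 10.1) + 75.3 = 72.7

72.7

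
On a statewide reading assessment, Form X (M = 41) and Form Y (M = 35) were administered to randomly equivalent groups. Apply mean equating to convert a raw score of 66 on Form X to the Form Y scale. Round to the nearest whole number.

60

Mean equating: y = x + (M_Y − M_X) = 66 + (35 − 41) = 60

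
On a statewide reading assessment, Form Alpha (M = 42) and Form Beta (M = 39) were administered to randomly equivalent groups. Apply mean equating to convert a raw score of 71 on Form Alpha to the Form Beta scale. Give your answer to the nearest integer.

68

Mean equating: y = x + (M_Y − M_X) = 71 + (39 − 42) = 68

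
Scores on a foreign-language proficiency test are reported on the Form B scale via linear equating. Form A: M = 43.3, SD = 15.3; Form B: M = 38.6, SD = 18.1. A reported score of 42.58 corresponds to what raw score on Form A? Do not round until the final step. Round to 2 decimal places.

Invert y = (SD_Y/SD_X)(x − M_X) + M_Y:
x = (SD_X/SD_Y)(y − M_Y) + M_X = (15.3/18.1)(42.58 − 38.6) + 43.3
x = 0.845304 × 3.980 + 43.3 = 46.66

46.66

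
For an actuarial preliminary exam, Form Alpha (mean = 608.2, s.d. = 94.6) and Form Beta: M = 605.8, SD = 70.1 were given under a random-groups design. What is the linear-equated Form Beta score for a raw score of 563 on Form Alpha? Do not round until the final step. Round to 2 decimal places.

Linear equating: y = (SD_Y/SD_X)(x − M_X) + M_Y
y = (70.1/94.6)(563 − 608.2) + 605.8
y = 0.741015 × -45.2 + 605.8 = -33.4939 + 605.8 = 572.31

572.31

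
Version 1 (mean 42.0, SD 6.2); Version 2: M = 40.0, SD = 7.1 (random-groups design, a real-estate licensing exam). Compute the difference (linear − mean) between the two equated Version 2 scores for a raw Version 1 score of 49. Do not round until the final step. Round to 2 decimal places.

Mean-equated: 49 + (40.0 − 42.0) = 47.00
Linear-equated: (7.1/6.2)(49 − 42.0) + 40.0 = 48.016
Difference = 48.016 − 47.00 = 1.02

1.02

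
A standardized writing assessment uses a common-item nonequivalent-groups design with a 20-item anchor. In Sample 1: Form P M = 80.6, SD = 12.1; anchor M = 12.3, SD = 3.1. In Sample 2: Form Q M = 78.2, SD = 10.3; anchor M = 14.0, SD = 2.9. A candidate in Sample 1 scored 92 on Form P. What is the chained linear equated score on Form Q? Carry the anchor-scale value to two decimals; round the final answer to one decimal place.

82.5

Form P → anchor (Sample 1): v = (3.1/12.1)(92 − 80.6) + 12.3 = 15.22
anchor → Form Q (Sample 2): y = (10.3/2.9)(15.22 − 14.0) + 78.2 = 82.5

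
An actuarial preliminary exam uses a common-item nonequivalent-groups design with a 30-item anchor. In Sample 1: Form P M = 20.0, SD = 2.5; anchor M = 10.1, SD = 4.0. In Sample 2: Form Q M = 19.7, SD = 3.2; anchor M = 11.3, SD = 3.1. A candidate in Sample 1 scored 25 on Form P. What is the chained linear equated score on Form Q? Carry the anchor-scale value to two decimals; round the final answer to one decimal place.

26.7

Form P → anchor (Sample 1): v = (4.0/2.5)(25 − 20.0) + 10.1 = 18.10
anchor → Form Q (Sample 2): y = (3.2/3.1)(18.10 − 11.3) + 19.7 = 26.7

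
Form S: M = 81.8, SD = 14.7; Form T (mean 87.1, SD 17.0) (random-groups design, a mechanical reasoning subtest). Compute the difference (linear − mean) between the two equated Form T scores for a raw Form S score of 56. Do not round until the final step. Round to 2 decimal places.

Mean-equated: 56 + (87.1 − 81.8) = 61.30
Linear-equated: (17.0/14.7)(56 − 81.8) + 87.1 = 57.263
Difference = 57.263 − 61.30 = -4.04

-4.04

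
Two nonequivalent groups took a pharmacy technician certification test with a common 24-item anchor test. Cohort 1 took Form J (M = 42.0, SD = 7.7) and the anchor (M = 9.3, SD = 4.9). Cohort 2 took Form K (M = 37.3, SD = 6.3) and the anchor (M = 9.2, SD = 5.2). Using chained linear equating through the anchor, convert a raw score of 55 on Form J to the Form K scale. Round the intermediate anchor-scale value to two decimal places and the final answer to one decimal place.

Form J → anchor (Cohort 1): v = (4.9/7.7)(55 − 42.0) + 9.3 = 17.57
anchor → Form K (Cohort 2): y = (6.3/5.2)(17.57 − 9.2) + 37.3 = 47.4

47.4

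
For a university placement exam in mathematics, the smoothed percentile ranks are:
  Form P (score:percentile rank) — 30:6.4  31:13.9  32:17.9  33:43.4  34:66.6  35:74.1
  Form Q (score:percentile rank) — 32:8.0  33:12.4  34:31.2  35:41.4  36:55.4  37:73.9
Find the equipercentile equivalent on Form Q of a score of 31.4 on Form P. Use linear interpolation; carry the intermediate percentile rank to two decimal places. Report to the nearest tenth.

33.2

PR of 31.4 on Form P: 13.9 + (31.4 − 31)/(32 − 31) × (17.9 − 13.9) = 15.50
On Form Q, PR 15.50 falls between score 33 (PR 12.4) and 34 (PR 31.2).
Interpolate: 33 + (15.50 − 12.4)/(31.2 − 12.4) × (34 − 33) = 33.2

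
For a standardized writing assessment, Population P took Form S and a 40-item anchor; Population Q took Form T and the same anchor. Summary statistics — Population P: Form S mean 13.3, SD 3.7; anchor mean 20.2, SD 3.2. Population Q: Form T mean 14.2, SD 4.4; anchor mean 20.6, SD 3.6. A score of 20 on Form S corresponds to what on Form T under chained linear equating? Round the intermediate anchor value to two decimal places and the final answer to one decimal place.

Form S → anchor (Population P): v = (3.2/3.7)(20 − 13.3) + 20.2 = 25.99
anchor → Form T (Population Q): y = (4.4/3.6)(25.99 − 20.6) + 14.2 = 20.8

20.8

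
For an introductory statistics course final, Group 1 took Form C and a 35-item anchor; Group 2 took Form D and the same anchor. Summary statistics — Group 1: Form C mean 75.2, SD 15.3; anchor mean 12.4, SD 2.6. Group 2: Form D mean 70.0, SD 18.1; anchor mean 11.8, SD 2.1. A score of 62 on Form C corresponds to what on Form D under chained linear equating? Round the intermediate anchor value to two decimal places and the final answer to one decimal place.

55.9

Form C → anchor (Group 1): v = (2.6/15.3)(62 − 75.2) + 12.4 = 10.16
anchor → Form D (Group 2): y = (18.1/2.1)(10.16 − 11.8) + 70.0 = 55.9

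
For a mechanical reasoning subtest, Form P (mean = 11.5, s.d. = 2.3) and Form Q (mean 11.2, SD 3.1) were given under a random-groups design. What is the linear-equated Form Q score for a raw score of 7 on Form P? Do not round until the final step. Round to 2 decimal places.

5.13

Linear equating: y = (SD_Y/SD_X)(x − M_X) + M_Y
y = (3.1/2.3)(7 − 11.5) + 11.2
y = 1.347826 × -4.5 + 11.2 = -6.0652 + 11.2 = 5.13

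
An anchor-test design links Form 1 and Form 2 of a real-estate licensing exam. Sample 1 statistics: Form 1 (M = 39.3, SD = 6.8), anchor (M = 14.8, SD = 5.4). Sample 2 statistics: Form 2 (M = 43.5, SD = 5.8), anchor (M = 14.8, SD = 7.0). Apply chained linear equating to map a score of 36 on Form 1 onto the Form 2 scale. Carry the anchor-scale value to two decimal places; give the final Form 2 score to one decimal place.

Form 1 → anchor (Sample 1): v = (5.4/6.8)(36 − 39.3) + 14.8 = 12.18
anchor → Form 2 (Sample 2): y = (5.8/7.0)(12.18 − 14.8) + 43.5 = 41.3

41.3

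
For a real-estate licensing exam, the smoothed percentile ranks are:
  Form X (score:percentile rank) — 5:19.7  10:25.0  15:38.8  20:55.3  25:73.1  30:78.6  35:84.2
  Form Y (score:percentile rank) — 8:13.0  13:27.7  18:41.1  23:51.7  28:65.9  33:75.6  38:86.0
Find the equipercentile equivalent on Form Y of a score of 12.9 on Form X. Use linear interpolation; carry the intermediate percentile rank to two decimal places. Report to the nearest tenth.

PR of 12.9 on Form X: 25.0 + (12.9 − 10)/(15 − 10) × (38.8 − 25.0) = 33.00
On Form Y, PR 33.00 falls between score 13 (PR 27.7) and 18 (PR 41.1).
Interpolate: 13 + (33.00 − 27.7)/(41.1 − 27.7) × (18 − 13) = 15.0

15.0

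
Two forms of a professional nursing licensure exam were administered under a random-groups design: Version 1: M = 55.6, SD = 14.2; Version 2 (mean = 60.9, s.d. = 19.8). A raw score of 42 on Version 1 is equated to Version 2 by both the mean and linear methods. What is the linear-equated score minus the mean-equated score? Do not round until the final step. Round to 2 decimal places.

-5.36

Mean-equated: 42 + (60.9 − 55.6) = 47.30
Linear-equated: (19.8/14.2)(42 − 55.6) + 60.9 = 41.937
Difference = 41.937 − 47.30 = -5.36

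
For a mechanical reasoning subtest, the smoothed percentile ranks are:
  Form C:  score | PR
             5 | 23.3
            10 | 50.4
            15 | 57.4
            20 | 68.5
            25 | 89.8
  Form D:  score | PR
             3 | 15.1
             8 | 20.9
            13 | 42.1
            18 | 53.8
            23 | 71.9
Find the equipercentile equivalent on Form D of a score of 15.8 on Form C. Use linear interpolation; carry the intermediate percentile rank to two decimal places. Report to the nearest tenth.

19.5

PR of 15.8 on Form C: 57.4 + (15.8 − 15)/(20 − 15) × (68.5 − 57.4) = 59.18
On Form D, PR 59.18 falls between score 18 (PR 53.8) and 23 (PR 71.9).
Interpolate: 18 + (59.18 − 53.8)/(71.9 − 53.8) × (23 − 18) = 19.5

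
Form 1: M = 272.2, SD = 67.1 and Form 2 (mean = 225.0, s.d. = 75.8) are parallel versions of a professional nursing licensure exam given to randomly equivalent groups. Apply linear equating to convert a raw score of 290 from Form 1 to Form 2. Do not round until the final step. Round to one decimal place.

Linear equating: y = (SD_Y/SD_X)(x − M_X) + M_Y
y = (75.8/67.1)(290 − 272.2) + 225.0
y = 1.129657 × 17.8 + 225.0 = 20.1079 + 225.0 = 245.1

245.1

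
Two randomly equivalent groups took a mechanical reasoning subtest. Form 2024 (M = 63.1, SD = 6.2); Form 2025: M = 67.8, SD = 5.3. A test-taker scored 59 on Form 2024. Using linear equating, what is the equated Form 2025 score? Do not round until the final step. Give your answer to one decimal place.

64.3

Linear equating: y = (SD_Y/SD_X)(x − M_X) + M_Y
y = (5.3/6.2)(59 − 63.1) + 67.8
y = 0.854839 × -4.1 + 67.8 = -3.5048 + 67.8 = 64.3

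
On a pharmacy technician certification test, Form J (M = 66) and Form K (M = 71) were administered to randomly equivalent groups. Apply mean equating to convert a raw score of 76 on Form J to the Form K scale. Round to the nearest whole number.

81

Mean equating: y = x + (M_Y − M_X) = 76 + (71 − 66) = 81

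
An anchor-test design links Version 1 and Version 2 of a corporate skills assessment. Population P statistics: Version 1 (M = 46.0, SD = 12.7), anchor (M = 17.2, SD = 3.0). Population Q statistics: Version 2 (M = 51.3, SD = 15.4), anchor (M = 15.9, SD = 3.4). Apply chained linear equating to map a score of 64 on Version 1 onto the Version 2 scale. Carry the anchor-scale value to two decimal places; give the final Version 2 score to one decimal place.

Version 1 → anchor (Population P): v = (3.0/12.7)(64 − 46.0) + 17.2 = 21.45
anchor → Version 2 (Population Q): y = (15.4/3.4)(21.45 − 15.9) + 51.3 = 76.4

76.4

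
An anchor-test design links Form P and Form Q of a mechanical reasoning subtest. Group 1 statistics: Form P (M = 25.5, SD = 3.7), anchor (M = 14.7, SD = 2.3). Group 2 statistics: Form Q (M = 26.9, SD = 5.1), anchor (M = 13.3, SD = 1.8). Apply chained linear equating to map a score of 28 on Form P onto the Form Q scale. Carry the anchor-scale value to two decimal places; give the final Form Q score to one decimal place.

35.3

Form P → anchor (Group 1): v = (2.3/3.7)(28 − 25.5) + 14.7 = 16.25
anchor → Form Q (Group 2): y = (5.1/1.8)(16.25 − 13.3) + 26.9 = 35.3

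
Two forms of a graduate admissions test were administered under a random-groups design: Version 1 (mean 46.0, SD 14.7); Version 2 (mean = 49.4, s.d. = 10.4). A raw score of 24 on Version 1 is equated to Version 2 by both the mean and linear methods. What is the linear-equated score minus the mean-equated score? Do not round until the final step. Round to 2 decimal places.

6.44

Mean-equated: 24 + (49.4 − 46.0) = 27.40
Linear-equated: (10.4/14.7)(24 − 46.0) + 49.4 = 33.835
Difference = 33.835 − 27.40 = 6.44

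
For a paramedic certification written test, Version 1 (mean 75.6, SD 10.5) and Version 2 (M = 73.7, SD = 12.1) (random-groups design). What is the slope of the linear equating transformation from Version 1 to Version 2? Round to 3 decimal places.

A = SD_Y / SD_X = 12.1 / 10.5 = 1.152

1.152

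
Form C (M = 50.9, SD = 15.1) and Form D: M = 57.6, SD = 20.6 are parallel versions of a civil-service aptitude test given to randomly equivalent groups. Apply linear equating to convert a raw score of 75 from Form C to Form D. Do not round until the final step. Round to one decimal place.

90.5

Linear equating: y = (SD_Y/SD_X)(x − M_X) + M_Y
y = (20.6/15.1)(75 − 50.9) + 57.6
y = 1.364238 × 24.1 + 57.6 = 32.8781 + 57.6 = 90.5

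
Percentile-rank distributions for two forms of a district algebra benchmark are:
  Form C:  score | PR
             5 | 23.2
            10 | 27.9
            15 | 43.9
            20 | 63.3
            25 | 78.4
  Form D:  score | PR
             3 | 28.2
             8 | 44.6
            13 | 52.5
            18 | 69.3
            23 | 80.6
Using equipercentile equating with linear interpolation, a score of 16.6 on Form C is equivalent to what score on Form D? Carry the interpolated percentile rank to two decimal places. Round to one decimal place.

11.5

PR of 16.6 on Form C: 43.9 + (16.6 − 15)/(20 − 15) × (63.3 − 43.9) = 50.11
On Form D, PR 50.11 falls between score 8 (PR 44.6) and 13 (PR 52.5).
Interpolate: 8 + (50.11 − 44.6)/(52.5 − 44.6) × (13 − 8) = 11.5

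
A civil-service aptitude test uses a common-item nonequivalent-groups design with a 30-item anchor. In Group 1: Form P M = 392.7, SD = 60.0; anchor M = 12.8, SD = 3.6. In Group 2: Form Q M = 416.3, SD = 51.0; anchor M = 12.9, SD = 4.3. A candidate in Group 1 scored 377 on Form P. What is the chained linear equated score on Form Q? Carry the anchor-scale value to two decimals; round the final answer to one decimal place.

404.0

Form P → anchor (Group 1): v = (3.6/60.0)(377 − 392.7) + 12.8 = 11.86
anchor → Form Q (Group 2): y = (51.0/4.3)(11.86 − 12.9) + 416.3 = 404.0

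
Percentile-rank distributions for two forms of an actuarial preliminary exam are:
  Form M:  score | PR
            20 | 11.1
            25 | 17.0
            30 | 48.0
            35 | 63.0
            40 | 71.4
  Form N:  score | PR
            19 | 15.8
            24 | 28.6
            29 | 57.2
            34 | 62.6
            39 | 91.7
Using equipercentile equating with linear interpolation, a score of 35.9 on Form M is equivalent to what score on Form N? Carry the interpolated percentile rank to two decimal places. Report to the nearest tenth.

34.3

PR of 35.9 on Form M: 63.0 + (35.9 − 35)/(40 − 35) × (71.4 − 63.0) = 64.51
On Form N, PR 64.51 falls between score 34 (PR 62.6) and 39 (PR 91.7).
Interpolate: 34 + (64.51 − 62.6)/(91.7 − 62.6) × (39 − 34) = 34.3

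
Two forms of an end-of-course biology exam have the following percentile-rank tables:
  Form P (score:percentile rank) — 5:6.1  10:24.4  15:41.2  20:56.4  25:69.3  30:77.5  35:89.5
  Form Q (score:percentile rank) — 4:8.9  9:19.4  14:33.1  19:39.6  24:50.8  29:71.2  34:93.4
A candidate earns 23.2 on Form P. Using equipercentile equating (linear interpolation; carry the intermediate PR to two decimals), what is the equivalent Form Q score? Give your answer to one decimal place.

PR of 23.2 on Form P: 56.4 + (23.2 − 20)/(25 − 20) × (69.3 − 56.4) = 64.66
On Form Q, PR 64.66 falls between score 24 (PR 50.8) and 29 (PR 71.2).
Interpolate: 24 + (64.66 − 50.8)/(71.2 − 50.8) × (29 − 24) = 27.4

27.4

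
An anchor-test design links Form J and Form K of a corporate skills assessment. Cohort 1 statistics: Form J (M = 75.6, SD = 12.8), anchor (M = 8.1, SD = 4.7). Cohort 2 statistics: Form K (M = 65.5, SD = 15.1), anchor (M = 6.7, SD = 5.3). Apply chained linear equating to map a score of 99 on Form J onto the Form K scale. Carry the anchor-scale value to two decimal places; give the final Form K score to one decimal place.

Form J → anchor (Cohort 1): v = (4.7/12.8)(99 − 75.6) + 8.1 = 16.69
anchor → Form K (Cohort 2): y = (15.1/5.3)(16.69 − 6.7) + 65.5 = 94.0

94.0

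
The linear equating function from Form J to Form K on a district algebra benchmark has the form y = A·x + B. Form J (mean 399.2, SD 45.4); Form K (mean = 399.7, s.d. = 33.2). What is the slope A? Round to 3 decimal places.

A = SD_Y / SD_X = 33.2 / 45.4 = 0.731

0.731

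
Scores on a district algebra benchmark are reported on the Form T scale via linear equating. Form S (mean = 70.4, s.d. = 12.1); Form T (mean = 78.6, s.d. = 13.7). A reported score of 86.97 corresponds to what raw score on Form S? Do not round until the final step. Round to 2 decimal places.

77.79

Invert y = (SD_Y/SD_X)(x − M_X) + M_Y:
x = (SD_X/SD_Y)(y − M_Y) + M_X = (12.1/13.7)(86.97 − 78.6) + 70.4
x = 0.883212 × 8.370 + 70.4 = 77.79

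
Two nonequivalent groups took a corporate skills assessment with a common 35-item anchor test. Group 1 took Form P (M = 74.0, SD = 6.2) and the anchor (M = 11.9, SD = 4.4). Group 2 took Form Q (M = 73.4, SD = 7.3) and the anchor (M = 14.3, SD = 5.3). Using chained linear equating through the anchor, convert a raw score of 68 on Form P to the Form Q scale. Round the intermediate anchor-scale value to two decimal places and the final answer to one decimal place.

Form P → anchor (Group 1): v = (4.4/6.2)(68 − 74.0) + 11.9 = 7.64
anchor → Form Q (Group 2): y = (7.3/5.3)(7.64 − 14.3) + 73.4 = 64.2

64.2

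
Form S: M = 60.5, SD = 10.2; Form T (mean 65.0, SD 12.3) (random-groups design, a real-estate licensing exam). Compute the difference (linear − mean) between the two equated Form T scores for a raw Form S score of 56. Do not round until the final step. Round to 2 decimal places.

-0.93

Mean-equated: 56 + (65.0 − 60.5) = 60.50
Linear-equated: (12.3/10.2)(56 − 60.5) + 65.0 = 59.574
Difference = 59.574 − 60.50 = -0.93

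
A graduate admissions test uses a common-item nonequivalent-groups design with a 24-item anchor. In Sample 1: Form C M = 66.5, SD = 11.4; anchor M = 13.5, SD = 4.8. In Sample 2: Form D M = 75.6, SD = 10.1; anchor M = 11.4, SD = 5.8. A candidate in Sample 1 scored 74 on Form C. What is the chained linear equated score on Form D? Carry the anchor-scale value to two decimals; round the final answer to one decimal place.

84.8

Form C → anchor (Sample 1): v = (4.8/11.4)(74 − 66.5) + 13.5 = 16.66
anchor → Form D (Sample 2): y = (10.1/5.8)(16.66 − 11.4) + 75.6 = 84.8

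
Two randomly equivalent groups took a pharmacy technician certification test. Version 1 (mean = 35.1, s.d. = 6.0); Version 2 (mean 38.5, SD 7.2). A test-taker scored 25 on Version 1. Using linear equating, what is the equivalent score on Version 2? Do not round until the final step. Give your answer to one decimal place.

26.4

Linear equating: y = (SD_Y/SD_X)(x − M_X) + M_Y
y = (7.2/6.0)(25 − 35.1) + 38.5
y = 1.200000 × -10.1 + 38.5 = -12.1200 + 38.5 = 26.4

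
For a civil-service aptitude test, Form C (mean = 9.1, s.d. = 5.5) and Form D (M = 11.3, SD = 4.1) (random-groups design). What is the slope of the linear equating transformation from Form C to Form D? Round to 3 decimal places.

A = SD_Y / SD_X = 4.1 / 5.5 = 0.745

0.745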